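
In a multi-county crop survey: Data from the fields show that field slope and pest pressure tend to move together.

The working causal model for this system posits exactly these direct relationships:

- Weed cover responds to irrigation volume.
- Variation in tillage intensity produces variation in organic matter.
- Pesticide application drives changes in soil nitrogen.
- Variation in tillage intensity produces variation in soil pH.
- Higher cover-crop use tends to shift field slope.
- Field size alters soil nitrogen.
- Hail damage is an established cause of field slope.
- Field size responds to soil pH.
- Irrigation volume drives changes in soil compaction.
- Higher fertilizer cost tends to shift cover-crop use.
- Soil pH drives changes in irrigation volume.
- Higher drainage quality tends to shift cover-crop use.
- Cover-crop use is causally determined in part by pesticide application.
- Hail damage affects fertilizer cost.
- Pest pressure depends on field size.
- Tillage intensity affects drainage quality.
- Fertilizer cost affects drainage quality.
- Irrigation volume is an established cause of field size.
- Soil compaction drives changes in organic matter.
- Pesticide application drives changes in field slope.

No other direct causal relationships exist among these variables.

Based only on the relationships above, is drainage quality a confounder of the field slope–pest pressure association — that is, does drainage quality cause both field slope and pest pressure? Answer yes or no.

no

Drainage quality has no stated causal path to pest pressure. A confounder must cause both variables, so drainage quality does not qualify.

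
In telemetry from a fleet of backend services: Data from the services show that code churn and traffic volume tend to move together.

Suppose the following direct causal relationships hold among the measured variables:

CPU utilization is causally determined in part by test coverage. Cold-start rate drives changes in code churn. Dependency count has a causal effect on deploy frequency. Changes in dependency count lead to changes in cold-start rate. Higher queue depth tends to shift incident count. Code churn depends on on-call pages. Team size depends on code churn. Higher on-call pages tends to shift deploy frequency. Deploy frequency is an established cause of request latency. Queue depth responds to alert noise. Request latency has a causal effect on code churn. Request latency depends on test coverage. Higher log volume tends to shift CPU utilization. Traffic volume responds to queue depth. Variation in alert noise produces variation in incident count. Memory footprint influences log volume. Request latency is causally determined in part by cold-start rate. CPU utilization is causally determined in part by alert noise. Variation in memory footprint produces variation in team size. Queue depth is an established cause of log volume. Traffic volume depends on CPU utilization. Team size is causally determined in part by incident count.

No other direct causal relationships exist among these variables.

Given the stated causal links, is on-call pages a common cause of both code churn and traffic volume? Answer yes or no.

On-call pages has no stated causal path to traffic volume. A confounder must cause both variables, so on-call pages does not qualify.

no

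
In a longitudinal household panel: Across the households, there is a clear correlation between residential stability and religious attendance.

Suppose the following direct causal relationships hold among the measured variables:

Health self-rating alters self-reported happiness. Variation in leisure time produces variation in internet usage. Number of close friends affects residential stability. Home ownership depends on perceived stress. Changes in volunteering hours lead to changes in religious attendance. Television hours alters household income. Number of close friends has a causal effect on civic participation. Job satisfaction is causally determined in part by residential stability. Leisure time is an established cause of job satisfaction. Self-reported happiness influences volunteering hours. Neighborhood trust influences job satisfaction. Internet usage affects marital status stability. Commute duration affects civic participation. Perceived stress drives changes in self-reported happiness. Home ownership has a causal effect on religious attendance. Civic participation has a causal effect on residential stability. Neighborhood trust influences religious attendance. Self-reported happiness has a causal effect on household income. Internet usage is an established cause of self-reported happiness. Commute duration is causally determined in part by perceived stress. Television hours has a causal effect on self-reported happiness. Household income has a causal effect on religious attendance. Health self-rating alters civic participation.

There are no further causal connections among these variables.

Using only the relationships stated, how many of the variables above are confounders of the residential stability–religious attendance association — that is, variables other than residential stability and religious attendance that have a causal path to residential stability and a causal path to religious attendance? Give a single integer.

The common causes are: health self-rating (to residential stability via health self-rating → civic participation → residential stability; to religious attendance via health self-rating → self-reported happiness → volunteering hours → religious attendance); perceived stress (to residential stability via perceived stress → commute duration → civic participation → residential stability; to religious attendance via perceived stress → home ownership → religious attendance).
Every other variable lacks a causal path to at least one of residential stability and religious attendance.

2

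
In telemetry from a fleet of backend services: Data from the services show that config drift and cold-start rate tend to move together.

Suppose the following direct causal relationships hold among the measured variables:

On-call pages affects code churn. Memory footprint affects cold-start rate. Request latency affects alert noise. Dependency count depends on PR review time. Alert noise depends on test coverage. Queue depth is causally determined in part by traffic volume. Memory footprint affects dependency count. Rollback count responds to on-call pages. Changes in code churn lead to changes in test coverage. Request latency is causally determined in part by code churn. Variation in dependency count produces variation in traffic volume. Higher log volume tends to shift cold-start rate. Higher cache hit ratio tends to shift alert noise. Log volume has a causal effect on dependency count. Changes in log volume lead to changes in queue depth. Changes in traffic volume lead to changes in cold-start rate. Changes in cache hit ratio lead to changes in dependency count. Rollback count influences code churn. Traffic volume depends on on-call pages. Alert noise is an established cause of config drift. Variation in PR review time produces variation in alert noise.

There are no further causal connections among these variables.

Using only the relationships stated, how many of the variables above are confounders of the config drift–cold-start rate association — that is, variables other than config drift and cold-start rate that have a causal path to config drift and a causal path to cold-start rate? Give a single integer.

The common causes are: PR review time (to config drift via PR review time → alert noise → config drift; to cold-start rate via PR review time → dependency count → traffic volume → cold-start rate); cache hit ratio (to config drift via cache hit ratio → alert noise → config drift; to cold-start rate via cache hit ratio → dependency count → traffic volume → cold-start rate); on-call pages (to config drift via on-call pages → code churn → request latency → alert noise → config drift; to cold-start rate via on-call pages → traffic volume → cold-start rate).
Every other variable lacks a causal path to at least one of config drift and cold-start rate.

3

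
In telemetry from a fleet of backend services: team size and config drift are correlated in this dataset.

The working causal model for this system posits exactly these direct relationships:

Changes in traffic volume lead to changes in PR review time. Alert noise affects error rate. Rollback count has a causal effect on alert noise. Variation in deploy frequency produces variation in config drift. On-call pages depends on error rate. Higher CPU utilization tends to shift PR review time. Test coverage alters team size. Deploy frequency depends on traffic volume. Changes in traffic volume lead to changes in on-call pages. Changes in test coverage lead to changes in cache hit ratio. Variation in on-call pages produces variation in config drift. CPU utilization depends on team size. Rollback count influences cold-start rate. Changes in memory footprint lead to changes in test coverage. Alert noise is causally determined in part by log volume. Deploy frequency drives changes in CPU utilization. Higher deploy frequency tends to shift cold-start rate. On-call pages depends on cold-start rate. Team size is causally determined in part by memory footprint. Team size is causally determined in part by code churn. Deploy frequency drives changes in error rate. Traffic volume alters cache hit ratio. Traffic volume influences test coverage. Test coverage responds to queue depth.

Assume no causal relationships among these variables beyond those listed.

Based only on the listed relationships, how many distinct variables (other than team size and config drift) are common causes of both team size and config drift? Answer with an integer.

The common causes are: traffic volume (to team size via traffic volume → test coverage → team size; to config drift via traffic volume → deploy frequency → config drift).
Every other variable lacks a causal path to at least one of team size and config drift.

1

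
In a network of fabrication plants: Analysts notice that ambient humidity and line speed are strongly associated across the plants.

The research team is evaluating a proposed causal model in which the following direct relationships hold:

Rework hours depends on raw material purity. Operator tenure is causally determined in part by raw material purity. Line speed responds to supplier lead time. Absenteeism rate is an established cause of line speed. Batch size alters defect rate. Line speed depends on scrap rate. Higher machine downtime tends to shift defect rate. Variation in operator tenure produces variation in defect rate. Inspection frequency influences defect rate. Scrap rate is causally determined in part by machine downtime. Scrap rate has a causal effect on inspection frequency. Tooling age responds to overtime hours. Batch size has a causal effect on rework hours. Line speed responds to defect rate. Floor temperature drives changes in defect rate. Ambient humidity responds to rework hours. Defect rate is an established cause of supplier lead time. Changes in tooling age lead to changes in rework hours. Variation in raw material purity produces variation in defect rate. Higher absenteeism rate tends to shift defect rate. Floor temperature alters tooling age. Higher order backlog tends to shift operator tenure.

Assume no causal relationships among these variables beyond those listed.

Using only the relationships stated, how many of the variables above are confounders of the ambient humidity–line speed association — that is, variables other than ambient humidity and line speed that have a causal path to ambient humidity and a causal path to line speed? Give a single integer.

3

The common causes are: batch size (to ambient humidity via batch size → rework hours → ambient humidity; to line speed via batch size → defect rate → line speed); floor temperature (to ambient humidity via floor temperature → tooling age → rework hours → ambient humidity; to line speed via floor temperature → defect rate → line speed); raw material purity (to ambient humidity via raw material purity → rework hours → ambient humidity; to line speed via raw material purity → defect rate → line speed).
Every other variable lacks a causal path to at least one of ambient humidity and line speed.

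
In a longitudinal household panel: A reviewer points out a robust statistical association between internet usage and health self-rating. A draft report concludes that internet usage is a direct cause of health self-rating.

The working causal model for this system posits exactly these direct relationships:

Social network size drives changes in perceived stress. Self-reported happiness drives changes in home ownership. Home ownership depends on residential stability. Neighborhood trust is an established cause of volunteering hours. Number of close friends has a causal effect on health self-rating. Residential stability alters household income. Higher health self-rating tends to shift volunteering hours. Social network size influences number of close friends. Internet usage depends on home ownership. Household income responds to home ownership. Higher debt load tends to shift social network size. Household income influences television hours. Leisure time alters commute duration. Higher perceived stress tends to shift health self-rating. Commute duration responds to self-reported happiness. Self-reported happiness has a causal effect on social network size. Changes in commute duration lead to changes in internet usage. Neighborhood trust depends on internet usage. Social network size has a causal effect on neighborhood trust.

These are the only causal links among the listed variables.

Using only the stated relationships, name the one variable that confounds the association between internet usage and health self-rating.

Self-reported happiness has a causal path to internet usage (self-reported happiness → home ownership → internet usage) and a separate causal path to health self-rating (self-reported happiness → social network size → perceived stress → health self-rating), so it is a common cause of both.
No stated relationship gives internet usage a causal route to health self-rating, so the correlation is explained by the shared upstream cause rather than a direct effect.

self-reported happiness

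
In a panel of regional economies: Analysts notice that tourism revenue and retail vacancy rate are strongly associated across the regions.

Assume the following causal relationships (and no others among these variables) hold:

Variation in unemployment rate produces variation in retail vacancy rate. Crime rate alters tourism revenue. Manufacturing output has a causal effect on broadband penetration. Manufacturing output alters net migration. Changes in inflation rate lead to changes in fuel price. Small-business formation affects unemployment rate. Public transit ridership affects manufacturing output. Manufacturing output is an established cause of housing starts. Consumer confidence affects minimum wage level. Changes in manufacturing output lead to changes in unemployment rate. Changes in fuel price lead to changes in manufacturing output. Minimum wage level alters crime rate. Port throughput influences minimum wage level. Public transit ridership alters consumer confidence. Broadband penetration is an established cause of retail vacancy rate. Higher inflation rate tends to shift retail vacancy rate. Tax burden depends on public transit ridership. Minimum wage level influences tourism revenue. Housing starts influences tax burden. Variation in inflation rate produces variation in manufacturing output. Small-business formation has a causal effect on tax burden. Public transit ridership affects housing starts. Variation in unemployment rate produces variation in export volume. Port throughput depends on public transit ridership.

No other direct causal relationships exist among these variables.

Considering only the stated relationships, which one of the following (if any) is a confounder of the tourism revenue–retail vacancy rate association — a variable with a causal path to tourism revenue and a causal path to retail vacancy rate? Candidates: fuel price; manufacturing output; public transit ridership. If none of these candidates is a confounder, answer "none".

public transit ridership

Public transit ridership causes tourism revenue (public transit ridership → port throughput → minimum wage level → tourism revenue) and also causes retail vacancy rate (public transit ridership → manufacturing output → unemployment rate → retail vacancy rate); it is a common cause of both.
Each of the other candidates lacks a causal path to at least one of tourism revenue and retail vacancy rate, so they do not confound the relationship.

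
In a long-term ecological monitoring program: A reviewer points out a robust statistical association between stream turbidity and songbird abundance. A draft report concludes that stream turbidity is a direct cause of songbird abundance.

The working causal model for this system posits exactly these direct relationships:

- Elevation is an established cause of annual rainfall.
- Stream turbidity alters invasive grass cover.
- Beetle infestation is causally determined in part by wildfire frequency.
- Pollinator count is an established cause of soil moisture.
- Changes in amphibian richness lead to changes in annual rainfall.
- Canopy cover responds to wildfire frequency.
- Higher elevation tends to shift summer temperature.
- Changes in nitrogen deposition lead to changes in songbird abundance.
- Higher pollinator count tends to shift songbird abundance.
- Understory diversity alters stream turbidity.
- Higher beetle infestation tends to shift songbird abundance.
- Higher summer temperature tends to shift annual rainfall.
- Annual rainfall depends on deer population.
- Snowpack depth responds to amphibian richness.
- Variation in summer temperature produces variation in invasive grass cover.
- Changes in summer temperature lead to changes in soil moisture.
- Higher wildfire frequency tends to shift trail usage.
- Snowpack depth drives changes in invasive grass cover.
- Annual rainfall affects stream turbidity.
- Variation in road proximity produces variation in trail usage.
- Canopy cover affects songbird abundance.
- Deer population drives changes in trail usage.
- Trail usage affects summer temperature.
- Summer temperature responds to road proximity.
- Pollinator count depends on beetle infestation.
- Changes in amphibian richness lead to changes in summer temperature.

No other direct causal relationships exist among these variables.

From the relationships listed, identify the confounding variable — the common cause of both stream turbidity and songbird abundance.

wildfire frequency

Wildfire frequency has a causal path to stream turbidity (wildfire frequency → trail usage → summer temperature → annual rainfall → stream turbidity) and a separate causal path to songbird abundance (wildfire frequency → canopy cover → songbird abundance), so it is a common cause of both.
No stated relationship gives stream turbidity a causal route to songbird abundance, so the correlation is explained by the shared upstream cause rather than a direct effect.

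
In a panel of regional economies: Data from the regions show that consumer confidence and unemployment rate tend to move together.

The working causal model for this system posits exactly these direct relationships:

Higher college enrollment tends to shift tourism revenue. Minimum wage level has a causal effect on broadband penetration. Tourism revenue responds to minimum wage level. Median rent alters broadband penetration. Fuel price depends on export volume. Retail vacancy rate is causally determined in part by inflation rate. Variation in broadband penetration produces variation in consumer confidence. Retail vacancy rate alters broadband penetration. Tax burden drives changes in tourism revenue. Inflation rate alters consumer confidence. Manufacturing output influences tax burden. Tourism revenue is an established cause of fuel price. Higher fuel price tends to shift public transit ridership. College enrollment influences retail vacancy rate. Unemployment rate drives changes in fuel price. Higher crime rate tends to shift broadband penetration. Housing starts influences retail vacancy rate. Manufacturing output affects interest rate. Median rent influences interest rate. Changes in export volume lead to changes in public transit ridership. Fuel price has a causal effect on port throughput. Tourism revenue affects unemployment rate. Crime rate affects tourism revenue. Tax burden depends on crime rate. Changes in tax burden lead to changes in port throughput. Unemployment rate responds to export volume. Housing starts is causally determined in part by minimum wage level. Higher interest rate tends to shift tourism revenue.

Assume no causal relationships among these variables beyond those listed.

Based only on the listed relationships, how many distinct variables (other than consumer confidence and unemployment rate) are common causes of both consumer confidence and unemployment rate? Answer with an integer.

The common causes are: college enrollment (to consumer confidence via college enrollment → retail vacancy rate → broadband penetration → consumer confidence; to unemployment rate via college enrollment → tourism revenue → unemployment rate); crime rate (to consumer confidence via crime rate → broadband penetration → consumer confidence; to unemployment rate via crime rate → tourism revenue → unemployment rate); median rent (to consumer confidence via median rent → broadband penetration → consumer confidence; to unemployment rate via median rent → interest rate → tourism revenue → unemployment rate); minimum wage level (to consumer confidence via minimum wage level → broadband penetration → consumer confidence; to unemployment rate via minimum wage level → tourism revenue → unemployment rate).
Every other variable lacks a causal path to at least one of consumer confidence and unemployment rate.

4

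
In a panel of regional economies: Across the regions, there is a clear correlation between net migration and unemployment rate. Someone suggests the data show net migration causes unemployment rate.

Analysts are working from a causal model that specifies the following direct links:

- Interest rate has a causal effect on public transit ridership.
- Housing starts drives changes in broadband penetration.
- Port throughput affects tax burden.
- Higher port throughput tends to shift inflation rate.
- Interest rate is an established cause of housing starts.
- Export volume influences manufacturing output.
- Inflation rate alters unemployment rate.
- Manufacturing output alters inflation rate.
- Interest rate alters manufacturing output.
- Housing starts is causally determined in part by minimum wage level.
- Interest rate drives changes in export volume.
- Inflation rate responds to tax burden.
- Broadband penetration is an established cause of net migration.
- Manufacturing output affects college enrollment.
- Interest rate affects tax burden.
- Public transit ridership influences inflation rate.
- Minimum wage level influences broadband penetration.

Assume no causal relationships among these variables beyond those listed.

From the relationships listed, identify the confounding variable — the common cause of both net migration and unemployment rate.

interest rate

Interest rate has a causal path to net migration (interest rate → housing starts → broadband penetration → net migration) and a separate causal path to unemployment rate (interest rate → tax burden → inflation rate → unemployment rate), so it is a common cause of both.
No stated relationship gives net migration a causal route to unemployment rate, so the correlation is explained by the shared upstream cause rather than a direct effect.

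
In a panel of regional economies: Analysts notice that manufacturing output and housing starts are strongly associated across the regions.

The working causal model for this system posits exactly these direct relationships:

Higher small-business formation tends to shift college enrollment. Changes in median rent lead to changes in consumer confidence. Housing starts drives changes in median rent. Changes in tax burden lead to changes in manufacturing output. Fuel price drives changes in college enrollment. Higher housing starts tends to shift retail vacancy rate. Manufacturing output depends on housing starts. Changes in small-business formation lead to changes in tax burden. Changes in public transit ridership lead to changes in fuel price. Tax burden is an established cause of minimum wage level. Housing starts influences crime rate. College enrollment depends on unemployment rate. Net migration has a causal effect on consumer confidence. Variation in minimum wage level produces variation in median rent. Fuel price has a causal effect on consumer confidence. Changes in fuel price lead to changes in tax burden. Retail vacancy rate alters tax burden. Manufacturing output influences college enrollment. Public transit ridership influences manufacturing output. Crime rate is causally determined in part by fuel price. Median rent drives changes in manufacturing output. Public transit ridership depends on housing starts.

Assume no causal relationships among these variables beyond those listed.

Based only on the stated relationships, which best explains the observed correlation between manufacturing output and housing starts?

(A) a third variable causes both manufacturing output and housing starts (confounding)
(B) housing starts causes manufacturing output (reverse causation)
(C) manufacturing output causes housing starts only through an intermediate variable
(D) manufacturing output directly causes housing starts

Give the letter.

The stated link runs housing starts → manufacturing output; manufacturing output has no causal path to housing starts. No variable causes both, so confounding is ruled out. The correlation reflects reverse causation.

B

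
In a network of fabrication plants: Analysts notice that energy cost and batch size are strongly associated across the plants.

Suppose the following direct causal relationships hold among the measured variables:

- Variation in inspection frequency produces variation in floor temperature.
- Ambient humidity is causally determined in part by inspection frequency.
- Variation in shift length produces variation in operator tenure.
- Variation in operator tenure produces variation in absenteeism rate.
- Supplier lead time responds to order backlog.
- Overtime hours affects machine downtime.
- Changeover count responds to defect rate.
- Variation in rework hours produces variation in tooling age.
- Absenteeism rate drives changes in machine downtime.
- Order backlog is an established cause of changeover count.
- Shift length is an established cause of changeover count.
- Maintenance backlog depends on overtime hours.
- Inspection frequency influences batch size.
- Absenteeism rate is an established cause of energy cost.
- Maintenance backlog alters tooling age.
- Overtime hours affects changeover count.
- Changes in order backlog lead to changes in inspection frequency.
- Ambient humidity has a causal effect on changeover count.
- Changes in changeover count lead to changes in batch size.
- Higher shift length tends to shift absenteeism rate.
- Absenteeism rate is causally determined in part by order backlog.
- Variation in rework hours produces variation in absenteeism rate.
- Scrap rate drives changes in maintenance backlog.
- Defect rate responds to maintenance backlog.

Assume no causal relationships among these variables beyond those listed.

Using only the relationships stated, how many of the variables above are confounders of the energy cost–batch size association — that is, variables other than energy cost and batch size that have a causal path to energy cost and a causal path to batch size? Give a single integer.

The common causes are: order backlog (to energy cost via order backlog → absenteeism rate → energy cost; to batch size via order backlog → inspection frequency → batch size); shift length (to energy cost via shift length → absenteeism rate → energy cost; to batch size via shift length → changeover count → batch size).
Every other variable lacks a causal path to at least one of energy cost and batch size.

2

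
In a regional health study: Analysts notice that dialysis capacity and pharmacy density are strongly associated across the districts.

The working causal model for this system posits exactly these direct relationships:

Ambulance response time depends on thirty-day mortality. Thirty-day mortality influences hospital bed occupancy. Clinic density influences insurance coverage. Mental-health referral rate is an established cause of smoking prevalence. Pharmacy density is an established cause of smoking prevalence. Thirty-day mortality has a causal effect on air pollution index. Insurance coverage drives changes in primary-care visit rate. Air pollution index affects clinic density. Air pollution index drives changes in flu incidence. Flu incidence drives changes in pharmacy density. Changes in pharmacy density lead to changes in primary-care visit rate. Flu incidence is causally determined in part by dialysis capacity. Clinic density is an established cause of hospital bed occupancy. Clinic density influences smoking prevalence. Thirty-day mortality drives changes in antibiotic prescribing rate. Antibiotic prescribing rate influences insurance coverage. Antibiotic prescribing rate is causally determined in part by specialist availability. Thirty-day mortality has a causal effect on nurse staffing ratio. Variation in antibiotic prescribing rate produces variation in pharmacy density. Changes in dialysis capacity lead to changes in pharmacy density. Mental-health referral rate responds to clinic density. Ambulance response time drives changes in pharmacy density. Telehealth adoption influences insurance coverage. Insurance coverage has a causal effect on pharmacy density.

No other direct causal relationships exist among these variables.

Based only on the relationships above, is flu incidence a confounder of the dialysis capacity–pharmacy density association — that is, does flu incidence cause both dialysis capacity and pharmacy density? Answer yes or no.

no

Flu incidence has no stated causal path to dialysis capacity. A confounder must cause both variables, so flu incidence does not qualify.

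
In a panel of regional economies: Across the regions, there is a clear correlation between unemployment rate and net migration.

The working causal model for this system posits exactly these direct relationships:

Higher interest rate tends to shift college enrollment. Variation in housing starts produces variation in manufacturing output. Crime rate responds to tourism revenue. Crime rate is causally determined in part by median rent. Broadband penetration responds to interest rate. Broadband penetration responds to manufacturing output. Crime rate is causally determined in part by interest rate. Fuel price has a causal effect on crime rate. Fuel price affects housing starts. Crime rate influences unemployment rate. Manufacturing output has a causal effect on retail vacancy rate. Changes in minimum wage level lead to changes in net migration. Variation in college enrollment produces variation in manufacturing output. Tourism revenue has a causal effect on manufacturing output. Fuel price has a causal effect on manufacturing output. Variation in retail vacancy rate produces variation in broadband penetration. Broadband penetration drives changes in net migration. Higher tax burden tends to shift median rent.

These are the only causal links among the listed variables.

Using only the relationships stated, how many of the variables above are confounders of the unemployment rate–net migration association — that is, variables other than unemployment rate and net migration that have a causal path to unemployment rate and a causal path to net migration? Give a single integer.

The common causes are: fuel price (to unemployment rate via fuel price → crime rate → unemployment rate; to net migration via fuel price → manufacturing output → broadband penetration → net migration); interest rate (to unemployment rate via interest rate → crime rate → unemployment rate; to net migration via interest rate → broadband penetration → net migration); tourism revenue (to unemployment rate via tourism revenue → crime rate → unemployment rate; to net migration via tourism revenue → manufacturing output → broadband penetration → net migration).
Every other variable lacks a causal path to at least one of unemployment rate and net migration.

3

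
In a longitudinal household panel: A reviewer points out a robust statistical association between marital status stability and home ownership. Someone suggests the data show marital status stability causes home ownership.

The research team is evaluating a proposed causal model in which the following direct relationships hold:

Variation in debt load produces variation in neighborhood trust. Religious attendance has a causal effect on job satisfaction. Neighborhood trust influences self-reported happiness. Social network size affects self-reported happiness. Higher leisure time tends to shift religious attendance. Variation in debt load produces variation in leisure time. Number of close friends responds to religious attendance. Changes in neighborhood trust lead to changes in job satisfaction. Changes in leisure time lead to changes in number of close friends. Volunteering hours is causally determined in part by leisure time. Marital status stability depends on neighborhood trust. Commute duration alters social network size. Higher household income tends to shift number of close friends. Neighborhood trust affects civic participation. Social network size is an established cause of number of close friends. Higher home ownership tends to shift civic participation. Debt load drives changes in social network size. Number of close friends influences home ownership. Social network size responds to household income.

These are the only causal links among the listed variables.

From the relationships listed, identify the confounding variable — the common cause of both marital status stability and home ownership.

Debt load has a causal path to marital status stability (debt load → neighborhood trust → marital status stability) and a separate causal path to home ownership (debt load → leisure time → number of close friends → home ownership), so it is a common cause of both.
No stated relationship gives marital status stability a causal route to home ownership, so the correlation is explained by the shared upstream cause rather than a direct effect.

debt load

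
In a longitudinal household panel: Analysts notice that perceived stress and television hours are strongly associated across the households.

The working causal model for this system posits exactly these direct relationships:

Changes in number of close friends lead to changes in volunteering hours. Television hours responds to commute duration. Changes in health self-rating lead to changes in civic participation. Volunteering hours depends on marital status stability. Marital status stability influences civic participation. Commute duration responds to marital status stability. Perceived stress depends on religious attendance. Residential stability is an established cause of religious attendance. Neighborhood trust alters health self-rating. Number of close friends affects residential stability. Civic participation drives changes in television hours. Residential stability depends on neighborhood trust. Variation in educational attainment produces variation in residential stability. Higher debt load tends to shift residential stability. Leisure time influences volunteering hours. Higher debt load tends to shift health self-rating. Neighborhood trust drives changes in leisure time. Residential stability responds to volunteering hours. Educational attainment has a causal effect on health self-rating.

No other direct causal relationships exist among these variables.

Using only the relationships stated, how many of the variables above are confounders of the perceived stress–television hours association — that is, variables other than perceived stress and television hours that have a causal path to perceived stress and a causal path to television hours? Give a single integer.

4

The common causes are: debt load (to perceived stress via debt load → residential stability → religious attendance → perceived stress; to television hours via debt load → health self-rating → civic participation → television hours); educational attainment (to perceived stress via educational attainment → residential stability → religious attendance → perceived stress; to television hours via educational attainment → health self-rating → civic participation → television hours); marital status stability (to perceived stress via marital status stability → volunteering hours → residential stability → religious attendance → perceived stress; to television hours via marital status stability → civic participation → television hours); neighborhood trust (to perceived stress via neighborhood trust → residential stability → religious attendance → perceived stress; to television hours via neighborhood trust → health self-rating → civic participation → television hours).
Every other variable lacks a causal path to at least one of perceived stress and television hours.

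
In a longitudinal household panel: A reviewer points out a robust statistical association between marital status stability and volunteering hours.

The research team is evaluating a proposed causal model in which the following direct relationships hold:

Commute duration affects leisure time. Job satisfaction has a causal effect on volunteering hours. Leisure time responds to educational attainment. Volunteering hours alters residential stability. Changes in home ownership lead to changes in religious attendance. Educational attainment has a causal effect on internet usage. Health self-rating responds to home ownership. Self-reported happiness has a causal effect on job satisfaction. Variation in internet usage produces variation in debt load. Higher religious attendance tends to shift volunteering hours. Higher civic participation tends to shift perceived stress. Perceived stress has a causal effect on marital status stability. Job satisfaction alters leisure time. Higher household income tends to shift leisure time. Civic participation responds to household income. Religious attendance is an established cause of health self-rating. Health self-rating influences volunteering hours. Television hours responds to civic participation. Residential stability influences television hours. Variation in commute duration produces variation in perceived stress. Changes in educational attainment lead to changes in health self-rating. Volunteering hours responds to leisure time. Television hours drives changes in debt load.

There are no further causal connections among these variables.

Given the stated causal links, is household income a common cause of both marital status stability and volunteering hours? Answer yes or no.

Household income has a causal path to marital status stability (household income → civic participation → perceived stress → marital status stability) and to volunteering hours (household income → leisure time → volunteering hours), so it is a common cause of both — a confounder.

yes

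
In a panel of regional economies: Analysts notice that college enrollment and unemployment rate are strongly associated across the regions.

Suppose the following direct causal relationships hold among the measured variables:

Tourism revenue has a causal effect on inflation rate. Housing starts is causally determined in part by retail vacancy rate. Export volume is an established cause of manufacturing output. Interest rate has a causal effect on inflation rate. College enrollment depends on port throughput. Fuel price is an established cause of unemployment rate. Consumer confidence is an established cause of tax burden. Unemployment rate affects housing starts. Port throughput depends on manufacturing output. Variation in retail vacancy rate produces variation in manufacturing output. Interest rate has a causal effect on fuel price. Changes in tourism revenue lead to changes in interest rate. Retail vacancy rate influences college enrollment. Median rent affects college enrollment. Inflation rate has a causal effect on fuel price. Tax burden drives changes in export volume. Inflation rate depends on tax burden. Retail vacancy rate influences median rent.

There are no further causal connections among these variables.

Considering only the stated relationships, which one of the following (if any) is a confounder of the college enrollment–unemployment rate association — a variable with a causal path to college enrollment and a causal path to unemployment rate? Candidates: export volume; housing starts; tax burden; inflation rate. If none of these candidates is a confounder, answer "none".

tax burden

Tax burden causes college enrollment (tax burden → export volume → manufacturing output → port throughput → college enrollment) and also causes unemployment rate (tax burden → inflation rate → fuel price → unemployment rate); it is a common cause of both.
Each of the other candidates lacks a causal path to at least one of college enrollment and unemployment rate, so they do not confound the relationship.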